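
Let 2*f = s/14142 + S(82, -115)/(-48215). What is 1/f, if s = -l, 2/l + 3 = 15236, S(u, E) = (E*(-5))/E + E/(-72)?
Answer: 49856258503152/1759073437 ≈ 28342.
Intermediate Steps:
S(u, E) = -5 - E/72 (S(u, E) = (-5*E)/E + E*(-1/72) = -5 - E/72)
l = 2/15233 (l = 2/(-3 + 15236) = 2/15233 ≈ 0.00013129)
s = -2/15233 (s = -1*2/15233 = -2/15233 ≈ -0.00013129)
f = 1759073437/49856258503152 (f = (-2/15233/14142 + (-5 - 1/72*(-115))/(-48215))/2 = (-2/15233*1/14142 + (-5 + 115/72)*(-1/48215))/2 = (-1/107712543 - 245/72*(-1/48215))/2 = (-1/107712543 + 49/694296)/2 = (½)*(1759073437/24928129251576) = 1759073437/49856258503152 ≈ 3.5283e-5)
1/f = 1/(1759073437/49856258503152) = 49856258503152/1759073437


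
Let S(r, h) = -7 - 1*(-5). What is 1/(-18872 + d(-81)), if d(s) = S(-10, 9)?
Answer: -1/18874 ≈ -5.2983e-5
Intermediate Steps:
S(r, h) = -2 (S(r, h) = -7 + 5 = -2)
d(s) = -2
1/(-18872 + d(-81)) = 1/(-18872 - 2) = 1/(-18874) = -1/18874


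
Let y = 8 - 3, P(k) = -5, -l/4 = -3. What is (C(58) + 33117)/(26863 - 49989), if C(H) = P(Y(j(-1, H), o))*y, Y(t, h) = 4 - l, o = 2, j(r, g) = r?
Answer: -16546/11563 ≈ -1.4309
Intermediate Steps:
l = 12 (l = -4*(-3) = 12)
Y(t, h) = -8 (Y(t, h) = 4 - 1*12 = 4 - 12 = -8)
y = 5
C(H) = -25 (C(H) = -5*5 = -25)
(C(58) + 33117)/(26863 - 49989) = (-25 + 33117)/(26863 - 49989) = 33092/(-23126) = 33092*(-1/23126) = -16546/11563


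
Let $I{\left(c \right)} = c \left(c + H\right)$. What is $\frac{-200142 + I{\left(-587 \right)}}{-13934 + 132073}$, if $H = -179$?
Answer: $\frac{249500}{118139} \approx 2.1119$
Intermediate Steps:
$I{\left(c \right)} = c \left(-179 + c\right)$ ($I{\left(c \right)} = c \left(c - 179\right) = c \left(-179 + c\right)$)
$\frac{-200142 + I{\left(-587 \right)}}{-13934 + 132073} = \frac{-200142 - 587 \left(-179 - 587\right)}{-13934 + 132073} = \frac{-200142 - -449642}{118139} = \left(-200142 + 449642\right) \frac{1}{118139} = 249500 \cdot \frac{1}{118139} = \frac{249500}{118139}$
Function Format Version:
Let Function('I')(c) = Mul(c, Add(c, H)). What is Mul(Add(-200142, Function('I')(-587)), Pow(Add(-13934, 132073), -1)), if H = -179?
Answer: Rational(249500, 118139) ≈ 2.1119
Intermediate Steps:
Function('I')(c) = Mul(c, Add(-179, c)) (Function('I')(c) = Mul(c, Add(c, -179)) = Mul(c, Add(-179, c)))
Mul(Add(-200142, Function('I')(-587)), Pow(Add(-13934, 132073), -1)) = Mul(Add(-200142, Mul(-587, Add(-179, -587))), Pow(Add(-13934, 132073), -1)) = Mul(Add(-200142, Mul(-587, -766)), Pow(118139, -1)) = Mul(Add(-200142, 449642), Rational(1, 118139)) = Mul(249500, Rational(1, 118139)) = Rational(249500, 118139)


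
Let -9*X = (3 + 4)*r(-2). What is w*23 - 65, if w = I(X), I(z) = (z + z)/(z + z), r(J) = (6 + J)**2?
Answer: -42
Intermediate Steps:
X = -112/9 (X = -(3 + 4)*(6 - 2)**2/9 = -7*4**2/9 = -7*16/9 = -1/9*112 = -112/9 ≈ -12.444)
I(z) = 1 (I(z) = (2*z)/((2*z)) = (2*z)*(1/(2*z)) = 1)
w = 1
w*23 - 65 = 1*23 - 65 = 23 - 65 = -42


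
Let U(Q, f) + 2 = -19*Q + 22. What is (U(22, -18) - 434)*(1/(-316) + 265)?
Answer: -17417712/79 ≈ -2.2048e+5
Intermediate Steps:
U(Q, f) = 20 - 19*Q (U(Q, f) = -2 + (-19*Q + 22) = -2 + (22 - 19*Q) = 20 - 19*Q)
(U(22, -18) - 434)*(1/(-316) + 265) = ((20 - 19*22) - 434)*(1/(-316) + 265) = ((20 - 418) - 434)*(-1/316 + 265) = (-398 - 434)*(83739/316) = -832*83739/316 = -17417712/79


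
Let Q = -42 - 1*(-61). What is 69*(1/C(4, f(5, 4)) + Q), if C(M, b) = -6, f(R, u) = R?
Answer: 2599/2 ≈ 1299.5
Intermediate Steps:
Q = 19 (Q = -42 + 61 = 19)
69*(1/C(4, f(5, 4)) + Q) = 69*(1/(-6) + 19) = 69*(-⅙ + 19) = 69*(113/6) = 2599/2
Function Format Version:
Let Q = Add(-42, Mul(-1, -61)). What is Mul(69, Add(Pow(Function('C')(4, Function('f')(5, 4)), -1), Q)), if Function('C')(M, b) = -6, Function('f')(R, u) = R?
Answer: Rational(2599, 2) ≈ 1299.5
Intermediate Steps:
Q = 19 (Q = Add(-42, 61) = 19)
Mul(69, Add(Pow(Function('C')(4, Function('f')(5, 4)), -1), Q)) = Mul(69, Add(Pow(-6, -1), 19)) = Mul(69, Add(Rational(-1, 6), 19)) = Mul(69, Rational(113, 6)) = Rational(2599, 2)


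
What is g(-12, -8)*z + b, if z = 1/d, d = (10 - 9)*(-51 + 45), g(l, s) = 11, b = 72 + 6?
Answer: 457/6 ≈ 76.167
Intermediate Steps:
b = 78
d = -6 (d = 1*(-6) = -6)
z = -⅙ (z = 1/(-6) = -⅙ ≈ -0.16667)
g(-12, -8)*z + b = 11*(-⅙) + 78 = -11/6 + 78 = 457/6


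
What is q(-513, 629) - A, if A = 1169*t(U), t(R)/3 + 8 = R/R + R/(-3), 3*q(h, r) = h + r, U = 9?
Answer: 105326/3 ≈ 35109.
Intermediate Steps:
q(h, r) = h/3 + r/3 (q(h, r) = (h + r)/3 = h/3 + r/3)
t(R) = -21 - R (t(R) = -24 + 3*(R/R + R/(-3)) = -24 + 3*(1 + R*(-⅓)) = -24 + 3*(1 - R/3) = -24 + (3 - R) = -21 - R)
A = -35070 (A = 1169*(-21 - 1*9) = 1169*(-21 - 9) = 1169*(-30) = -35070)
q(-513, 629) - A = ((⅓)*(-513) + (⅓)*629) - 1*(-35070) = (-171 + 629/3) + 35070 = 116/3 + 35070 = 105326/3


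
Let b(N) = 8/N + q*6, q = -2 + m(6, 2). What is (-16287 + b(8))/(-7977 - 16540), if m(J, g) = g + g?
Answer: 16274/24517 ≈ 0.66378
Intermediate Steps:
m(J, g) = 2*g
q = 2 (q = -2 + 2*2 = -2 + 4 = 2)
b(N) = 12 + 8/N (b(N) = 8/N + 2*6 = 8/N + 12 = 12 + 8/N)
(-16287 + b(8))/(-7977 - 16540) = (-16287 + (12 + 8/8))/(-7977 - 16540) = (-16287 + (12 + 8*(⅛)))/(-24517) = (-16287 + (12 + 1))*(-1/24517) = (-16287 + 13)*(-1/24517) = -16274*(-1/24517) = 16274/24517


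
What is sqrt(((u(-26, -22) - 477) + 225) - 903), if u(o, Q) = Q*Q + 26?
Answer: I*sqrt(645) ≈ 25.397*I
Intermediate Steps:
u(o, Q) = 26 + Q**2 (u(o, Q) = Q**2 + 26 = 26 + Q**2)
sqrt(((u(-26, -22) - 477) + 225) - 903) = sqrt((((26 + (-22)**2) - 477) + 225) - 903) = sqrt((((26 + 484) - 477) + 225) - 903) = sqrt(((510 - 477) + 225) - 903) = sqrt((33 + 225) - 903) = sqrt(258 - 903) = sqrt(-645) = I*sqrt(645)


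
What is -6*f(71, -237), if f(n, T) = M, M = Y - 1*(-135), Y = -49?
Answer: -516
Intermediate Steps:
M = 86 (M = -49 - 1*(-135) = -49 + 135 = 86)
f(n, T) = 86
-6*f(71, -237) = -6*86 = -516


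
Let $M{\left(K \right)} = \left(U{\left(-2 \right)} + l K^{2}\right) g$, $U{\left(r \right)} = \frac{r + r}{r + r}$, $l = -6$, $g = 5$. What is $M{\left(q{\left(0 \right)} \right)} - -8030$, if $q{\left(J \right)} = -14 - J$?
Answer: $2155$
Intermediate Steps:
$U{\left(r \right)} = 1$ ($U{\left(r \right)} = \frac{2 r}{2 r} = 2 r \frac{1}{2 r} = 1$)
$M{\left(K \right)} = 5 - 30 K^{2}$ ($M{\left(K \right)} = \left(1 - 6 K^{2}\right) 5 = 5 - 30 K^{2}$)
$M{\left(q{\left(0 \right)} \right)} - -8030 = \left(5 - 30 \left(-14 - 0\right)^{2}\right) - -8030 = \left(5 - 30 \left(-14 + 0\right)^{2}\right) + 8030 = \left(5 - 30 \left(-14\right)^{2}\right) + 8030 = \left(5 - 5880\right) + 8030 = -5875 + 8030 = 2155$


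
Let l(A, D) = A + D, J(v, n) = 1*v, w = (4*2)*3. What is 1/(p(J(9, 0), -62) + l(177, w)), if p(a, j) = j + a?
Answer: 1/148 ≈ 0.0067568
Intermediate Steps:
w = 24 (w = 8*3 = 24)
J(v, n) = v
p(a, j) = a + j
1/(p(J(9, 0), -62) + l(177, w)) = 1/((9 - 62) + (177 + 24)) = 1/(-53 + 201) = 1/148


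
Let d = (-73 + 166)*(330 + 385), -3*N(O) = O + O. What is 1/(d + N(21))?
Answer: 1/66481 ≈ 1.5042e-5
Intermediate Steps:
N(O) = -2*O/3 (N(O) = -(O + O)/3 = -2*O/3)
d = 66495 (d = 93*715 = 66495)
1/(d + N(21)) = 1/(66495 - ⅔*21) = 1/(66495 - 14) = 1/66481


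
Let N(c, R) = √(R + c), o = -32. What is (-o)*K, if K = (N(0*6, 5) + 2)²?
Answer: 288 + 128*√5 ≈ 574.22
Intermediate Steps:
K = (2 + √5)² (K = (√(5 + 0*6) + 2)² = (√(5 + 0) + 2)² = (√5 + 2)² = (2 + √5)² ≈ 17.944)
(-o)*K = (-1*(-32))*(2 + √5)² = 32*(2 + √5)²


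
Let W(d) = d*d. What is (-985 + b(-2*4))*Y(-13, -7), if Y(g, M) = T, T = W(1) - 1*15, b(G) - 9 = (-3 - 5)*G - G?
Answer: 12656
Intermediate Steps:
W(d) = d²
b(G) = 9 - 9*G (b(G) = 9 + ((-3 - 5)*G - G) = 9 + (-8*G - G) = 9 - 9*G)
T = -14 (T = 1² - 1*15 = 1 - 15 = -14)
Y(g, M) = -14
(-985 + b(-2*4))*Y(-13, -7) = (-985 + (9 - (-18)*4))*(-14) = (-985 + (9 - 9*(-8)))*(-14) = (-985 + (9 + 72))*(-14) = (-985 + 81)*(-14) = -904*(-14) = 12656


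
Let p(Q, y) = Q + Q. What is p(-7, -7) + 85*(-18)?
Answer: -1544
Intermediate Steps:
p(Q, y) = 2*Q
p(-7, -7) + 85*(-18) = 2*(-7) + 85*(-18) = -14 - 1530 = -1544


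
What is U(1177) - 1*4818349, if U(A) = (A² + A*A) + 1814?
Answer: -2045877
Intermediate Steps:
U(A) = 1814 + 2*A² (U(A) = (A² + A²) + 1814 = 2*A² + 1814 = 1814 + 2*A²)
U(1177) - 1*4818349 = (1814 + 2*1177²) - 1*4818349 = (1814 + 2*1385329) - 4818349 = (1814 + 2770658) - 4818349 = 2772472 - 4818349 = -2045877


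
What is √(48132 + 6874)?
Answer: √55006 ≈ 234.53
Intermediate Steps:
√(48132 + 6874) = √55006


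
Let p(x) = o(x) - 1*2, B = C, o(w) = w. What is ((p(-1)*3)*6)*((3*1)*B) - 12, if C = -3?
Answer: 474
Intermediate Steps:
B = -3
p(x) = -2 + x (p(x) = x - 1*2 = x - 2 = -2 + x)
((p(-1)*3)*6)*((3*1)*B) - 12 = (((-2 - 1)*3)*6)*((3*1)*(-3)) - 12 = (-3*3*6)*(3*(-3)) - 12 = -9*6*(-9) - 12 = -54*(-9) - 12 = 486 - 12 = 474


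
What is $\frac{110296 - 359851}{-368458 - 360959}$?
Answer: $\frac{83185}{243139} \approx 0.34213$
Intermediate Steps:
$\frac{110296 - 359851}{-368458 - 360959} = - \frac{249555}{-729417} = \left(-249555\right) \left(- \frac{1}{729417}\right) = \frac{83185}{243139}$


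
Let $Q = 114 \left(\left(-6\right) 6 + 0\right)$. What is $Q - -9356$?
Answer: $5252$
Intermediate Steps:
$Q = -4104$ ($Q = 114 \left(-36 + 0\right) = 114 \left(-36\right) = -4104$)
$Q - -9356 = -4104 - -9356 = -4104 + 9356 = 5252$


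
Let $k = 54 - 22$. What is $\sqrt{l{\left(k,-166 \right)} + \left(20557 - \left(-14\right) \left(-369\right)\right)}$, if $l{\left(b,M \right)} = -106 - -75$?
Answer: $32 \sqrt{15} \approx 123.94$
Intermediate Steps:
$k = 32$
$l{\left(b,M \right)} = -31$ ($l{\left(b,M \right)} = -106 + 75 = -31$)
$\sqrt{l{\left(k,-166 \right)} + \left(20557 - \left(-14\right) \left(-369\right)\right)} = \sqrt{-31 + \left(20557 - \left(-14\right) \left(-369\right)\right)} = \sqrt{-31 + \left(20557 - 5166\right)} = \sqrt{-31 + 15391} = \sqrt{15360} = 32 \sqrt{15}$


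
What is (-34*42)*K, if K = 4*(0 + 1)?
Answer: -5712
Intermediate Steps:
K = 4 (K = 4*1 = 4)
(-34*42)*K = -34*42*4 = -1428*4 = -5712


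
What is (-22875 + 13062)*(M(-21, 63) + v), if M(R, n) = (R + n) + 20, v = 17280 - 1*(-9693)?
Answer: -265294455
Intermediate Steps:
v = 26973 (v = 17280 + 9693 = 26973)
M(R, n) = 20 + R + n
(-22875 + 13062)*(M(-21, 63) + v) = (-22875 + 13062)*((20 - 21 + 63) + 26973) = -9813*(62 + 26973) = -9813*27035 = -265294455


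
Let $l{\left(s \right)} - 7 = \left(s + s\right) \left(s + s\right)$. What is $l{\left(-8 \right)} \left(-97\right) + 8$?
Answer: $-25503$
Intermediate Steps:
$l{\left(s \right)} = 7 + 4 s^{2}$ ($l{\left(s \right)} = 7 + \left(s + s\right) \left(s + s\right) = 7 + 2 s 2 s = 7 + 4 s^{2}$)
$l{\left(-8 \right)} \left(-97\right) + 8 = \left(7 + 4 \left(-8\right)^{2}\right) \left(-97\right) + 8 = \left(7 + 4 \cdot 64\right) \left(-97\right) + 8 = \left(7 + 256\right) \left(-97\right) + 8 = 263 \left(-97\right) + 8 = -25511 + 8 = -25503$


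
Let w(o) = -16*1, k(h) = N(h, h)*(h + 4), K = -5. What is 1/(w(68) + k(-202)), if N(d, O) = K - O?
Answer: -1/39022 ≈ -2.5627e-5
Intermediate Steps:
N(d, O) = -5 - O
k(h) = (-5 - h)*(4 + h) (k(h) = (-5 - h)*(h + 4) = (-5 - h)*(4 + h))
w(o) = -16
1/(w(68) + k(-202)) = 1/(-16 - (4 - 202)*(5 - 202)) = 1/(-16 - 1*(-198)*(-197)) = 1/(-16 - 39006) = 1/(-39022) = -1/39022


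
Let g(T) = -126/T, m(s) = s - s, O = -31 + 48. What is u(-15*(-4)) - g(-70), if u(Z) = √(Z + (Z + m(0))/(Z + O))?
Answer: -9/5 + 6*√10010/77 ≈ 5.9961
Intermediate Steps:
O = 17
m(s) = 0
u(Z) = √(Z + Z/(17 + Z)) (u(Z) = √(Z + (Z + 0)/(Z + 17)) = √(Z + Z/(17 + Z)))
u(-15*(-4)) - g(-70) = √((-15*(-4))*(18 - 15*(-4))/(17 - 15*(-4))) - (-126)/(-70) = √(60*(18 + 60)/(17 + 60)) - (-126)*(-1)/70 = √(60*78/77) - 1*9/5 = √(60*(1/77)*78) - 9/5 = √(4680/77) - 9/5 = 6*√10010/77 - 9/5 = -9/5 + 6*√10010/77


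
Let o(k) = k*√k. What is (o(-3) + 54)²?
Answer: 2889 - 324*I*√3 ≈ 2889.0 - 561.18*I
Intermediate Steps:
o(k) = k^(3/2)
(o(-3) + 54)² = ((-3)^(3/2) + 54)² = (-3*I*√3 + 54)² = (54 - 3*I*√3)²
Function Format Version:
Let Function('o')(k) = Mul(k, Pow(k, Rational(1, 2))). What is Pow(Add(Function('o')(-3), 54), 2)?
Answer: Add(2889, Mul(-324, I, Pow(3, Rational(1, 2)))) ≈ Add(2889.0, Mul(-561.18, I))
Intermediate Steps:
Function('o')(k) = Pow(k, Rational(3, 2))
Pow(Add(Function('o')(-3), 54), 2) = Pow(Add(Pow(-3, Rational(3, 2)), 54), 2) = Pow(Add(Mul(-3, I, Pow(3, Rational(1, 2))), 54), 2) = Pow(Add(54, Mul(-3, I, Pow(3, Rational(1, 2)))), 2)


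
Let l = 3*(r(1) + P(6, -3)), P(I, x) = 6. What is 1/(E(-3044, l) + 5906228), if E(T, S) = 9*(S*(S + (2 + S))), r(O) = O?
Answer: 1/5914544 ≈ 1.6907e-7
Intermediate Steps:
l = 21 (l = 3*(1 + 6) = 3*7 = 21)
E(T, S) = 9*S*(2 + 2*S) (E(T, S) = 9*(S*(2 + 2*S)) = 9*S*(2 + 2*S))
1/(E(-3044, l) + 5906228) = 1/(18*21*(1 + 21) + 5906228) = 1/(18*21*22 + 5906228) = 1/(8316 + 5906228) = 1/5914544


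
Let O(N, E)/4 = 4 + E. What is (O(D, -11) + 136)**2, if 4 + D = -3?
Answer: 11664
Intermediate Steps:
D = -7 (D = -4 - 3 = -7)
O(N, E) = 16 + 4*E (O(N, E) = 4*(4 + E) = 16 + 4*E)
(O(D, -11) + 136)**2 = ((16 + 4*(-11)) + 136)**2 = ((16 - 44) + 136)**2 = (-28 + 136)**2 = 108**2 = 11664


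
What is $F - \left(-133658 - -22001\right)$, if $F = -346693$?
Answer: $-235036$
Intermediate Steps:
$F - \left(-133658 - -22001\right) = -346693 - \left(-133658 - -22001\right) = -346693 - \left(-133658 + 22001\right) = -346693 - -111657 = -346693 + 111657 = -235036$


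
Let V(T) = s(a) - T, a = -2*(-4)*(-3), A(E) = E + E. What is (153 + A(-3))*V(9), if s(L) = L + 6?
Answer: -3969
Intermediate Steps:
A(E) = 2*E
a = -24 (a = 8*(-3) = -24)
s(L) = 6 + L
V(T) = -18 - T (V(T) = (6 - 24) - T = -18 - T)
(153 + A(-3))*V(9) = (153 + 2*(-3))*(-18 - 1*9) = (153 - 6)*(-18 - 9) = 147*(-27) = -3969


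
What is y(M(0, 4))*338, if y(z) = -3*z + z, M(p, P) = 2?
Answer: -1352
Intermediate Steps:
y(z) = -2*z
y(M(0, 4))*338 = -2*2*338 = -4*338 = -1352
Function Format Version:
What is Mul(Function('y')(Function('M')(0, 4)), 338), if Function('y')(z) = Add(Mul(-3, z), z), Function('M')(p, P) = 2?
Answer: -1352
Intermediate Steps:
Function('y')(z) = Mul(-2, z)
Mul(Function('y')(Function('M')(0, 4)), 338) = Mul(Mul(-2, 2), 338) = Mul(-4, 338) = -1352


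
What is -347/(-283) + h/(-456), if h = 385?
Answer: 49277/129048 ≈ 0.38185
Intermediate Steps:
-347/(-283) + h/(-456) = -347/(-283) + 385/(-456) = -347*(-1/283) + 385*(-1/456) = 347/283 - 385/456 = 49277/129048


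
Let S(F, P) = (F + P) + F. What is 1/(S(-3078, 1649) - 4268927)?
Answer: -1/4273434 ≈ -2.3400e-7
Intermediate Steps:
S(F, P) = P + 2*F
1/(S(-3078, 1649) - 4268927) = 1/((1649 + 2*(-3078)) - 4268927) = 1/((1649 - 6156) - 4268927) = 1/(-4507 - 4268927) = 1/(-4273434) = -1/4273434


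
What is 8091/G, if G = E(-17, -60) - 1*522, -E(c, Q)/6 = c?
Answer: -2697/140 ≈ -19.264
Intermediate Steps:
E(c, Q) = -6*c
G = -420 (G = -6*(-17) - 1*522 = 102 - 522 = -420)
8091/G = 8091/(-420) = 8091*(-1/420) = -2697/140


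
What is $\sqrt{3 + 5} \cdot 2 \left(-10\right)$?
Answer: $- 40 \sqrt{2} \approx -56.569$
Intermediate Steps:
$\sqrt{3 + 5} \cdot 2 \left(-10\right) = \sqrt{8} \cdot 2 \left(-10\right) = 2 \sqrt{2} \cdot 2 \left(-10\right) = 4 \sqrt{2} \left(-10\right) = - 40 \sqrt{2}$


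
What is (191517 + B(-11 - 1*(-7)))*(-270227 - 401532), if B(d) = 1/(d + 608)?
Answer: -77706574787171/604 ≈ -1.2865e+11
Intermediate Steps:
B(d) = 1/(608 + d)
(191517 + B(-11 - 1*(-7)))*(-270227 - 401532) = (191517 + 1/(608 + (-11 - 1*(-7))))*(-270227 - 401532) = (191517 + 1/(608 + (-11 + 7)))*(-671759) = (191517 + 1/(608 - 4))*(-671759) = (191517 + 1/604)*(-671759) = (115676269/604)*(-671759) = -77706574787171/604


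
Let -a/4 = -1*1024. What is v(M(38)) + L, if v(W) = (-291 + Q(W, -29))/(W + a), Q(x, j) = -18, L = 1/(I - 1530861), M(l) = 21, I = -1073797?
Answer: -34993193/466233782 ≈ -0.075055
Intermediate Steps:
a = 4096 (a = -(-4)*1024 = -4*(-1024) = 4096)
L = -1/2604658 (L = 1/(-1073797 - 1530861) = 1/(-2604658) = -1/2604658 ≈ -3.8393e-7)
v(W) = -309/(4096 + W) (v(W) = (-291 - 18)/(W + 4096) = -309/(4096 + W))
v(M(38)) + L = -309/(4096 + 21) - 1/2604658 = -309/4117 - 1/2604658 = -34993193/466233782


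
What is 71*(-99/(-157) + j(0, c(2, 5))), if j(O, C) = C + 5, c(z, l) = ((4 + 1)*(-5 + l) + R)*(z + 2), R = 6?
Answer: 330292/157 ≈ 2103.8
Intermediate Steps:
c(z, l) = (-19 + 5*l)*(2 + z) (c(z, l) = ((4 + 1)*(-5 + l) + 6)*(z + 2) = (5*(-5 + l) + 6)*(2 + z) = ((-25 + 5*l) + 6)*(2 + z) = (-19 + 5*l)*(2 + z))
j(O, C) = 5 + C
71*(-99/(-157) + j(0, c(2, 5))) = 71*(-99/(-157) + (5 + (-38 - 19*2 + 10*5 + 5*5*2))) = 71*(-99*(-1/157) + (5 + (-38 - 38 + 50 + 50))) = 71*(99/157 + (5 + 24)) = 71*(99/157 + 29) = 71*(4652/157) = 330292/157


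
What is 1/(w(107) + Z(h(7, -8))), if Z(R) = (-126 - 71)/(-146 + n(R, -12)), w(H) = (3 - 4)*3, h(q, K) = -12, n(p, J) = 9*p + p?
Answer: -266/601 ≈ -0.44260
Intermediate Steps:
n(p, J) = 10*p
w(H) = -3 (w(H) = -1*3 = -3)
Z(R) = -197/(-146 + 10*R) (Z(R) = (-126 - 71)/(-146 + 10*R) = -197/(-146 + 10*R))
1/(w(107) + Z(h(7, -8))) = 1/(-3 - 197/(-146 + 10*(-12))) = 1/(-3 - 197/(-146 - 120)) = 1/(-3 - 197/(-266)) = 1/(-3 - 197*(-1/266)) = 1/(-3 + 197/266) = 1/(-601/266) = -266/601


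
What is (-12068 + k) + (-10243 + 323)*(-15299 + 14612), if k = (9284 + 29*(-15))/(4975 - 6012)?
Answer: 7054673115/1037 ≈ 6.8030e+6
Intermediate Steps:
k = -8849/1037 (k = (9284 - 435)/(-1037) = 8849*(-1/1037) = -8849/1037 ≈ -8.5333)
(-12068 + k) + (-10243 + 323)*(-15299 + 14612) = (-12068 - 8849/1037) + (-10243 + 323)*(-15299 + 14612) = -12523365/1037 - 9920*(-687) = -12523365/1037 + 6815040 = 7054673115/1037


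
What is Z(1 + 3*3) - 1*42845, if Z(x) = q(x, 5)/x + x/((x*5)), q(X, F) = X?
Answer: -214219/5 ≈ -42844.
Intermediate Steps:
Z(x) = 6/5 (Z(x) = x/x + x/((x*5)) = 1 + x/((5*x)) = 1 + x*(1/(5*x)) = 1 + 1/5 = 6/5)
Z(1 + 3*3) - 1*42845 = 6/5 - 1*42845 = 6/5 - 42845 = -214219/5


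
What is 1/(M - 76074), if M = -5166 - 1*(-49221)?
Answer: -1/32019 ≈ -3.1231e-5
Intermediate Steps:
M = 44055 (M = -5166 + 49221 = 44055)
1/(M - 76074) = 1/(44055 - 76074) = 1/(-32019) = -1/32019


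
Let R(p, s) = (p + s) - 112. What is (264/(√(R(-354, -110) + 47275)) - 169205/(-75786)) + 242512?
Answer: 18379183637/75786 + 264*√46699/46699 ≈ 2.4252e+5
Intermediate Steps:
R(p, s) = -112 + p + s
(264/(√(R(-354, -110) + 47275)) - 169205/(-75786)) + 242512 = (264/(√((-112 - 354 - 110) + 47275)) - 169205/(-75786)) + 242512 = (264/(√(-576 + 47275)) - 169205*(-1/75786)) + 242512 = (264/(√46699) + 169205/75786) + 242512 = (264*(√46699/46699) + 169205/75786) + 242512 = (264*√46699/46699 + 169205/75786) + 242512 = (169205/75786 + 264*√46699/46699) + 242512 = 18379183637/75786 + 264*√46699/46699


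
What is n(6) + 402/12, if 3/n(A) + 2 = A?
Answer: 137/4 ≈ 34.250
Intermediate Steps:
n(A) = 3/(-2 + A)
n(6) + 402/12 = 3/(-2 + 6) + 402/12 = 3/4 + 402*(1/12) = 3*(¼) + 67/2 = ¾ + 67/2 = 137/4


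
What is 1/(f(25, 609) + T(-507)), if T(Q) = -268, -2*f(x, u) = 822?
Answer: -1/679 ≈ -0.0014728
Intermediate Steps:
f(x, u) = -411 (f(x, u) = -½*822 = -411)
1/(f(25, 609) + T(-507)) = 1/(-411 - 268) = 1/(-679) = -1/679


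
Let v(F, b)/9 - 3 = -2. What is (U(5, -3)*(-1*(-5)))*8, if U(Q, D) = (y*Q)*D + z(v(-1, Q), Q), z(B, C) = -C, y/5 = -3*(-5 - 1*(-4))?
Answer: -9200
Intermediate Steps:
v(F, b) = 9 (v(F, b) = 27 + 9*(-2) = 27 - 18 = 9)
y = 15 (y = 5*(-3*(-5 - 1*(-4))) = 5*(-3*(-5 + 4)) = 5*(-3*(-1)) = 5*3 = 15)
U(Q, D) = -Q + 15*D*Q (U(Q, D) = (15*Q)*D - Q = 15*D*Q - Q = -Q + 15*D*Q)
(U(5, -3)*(-1*(-5)))*8 = ((5*(-1 + 15*(-3)))*(-1*(-5)))*8 = ((5*(-1 - 45))*5)*8 = ((5*(-46))*5)*8 = -230*5*8 = -1150*8 = -9200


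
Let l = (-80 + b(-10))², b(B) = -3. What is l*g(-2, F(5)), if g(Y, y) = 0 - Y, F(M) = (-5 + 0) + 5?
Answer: 13778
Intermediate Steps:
l = 6889 (l = (-80 - 3)² = (-83)² = 6889)
F(M) = 0 (F(M) = -5 + 5 = 0)
g(Y, y) = -Y
l*g(-2, F(5)) = 6889*(-1*(-2)) = 6889*2 = 13778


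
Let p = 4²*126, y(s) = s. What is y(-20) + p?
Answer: 1996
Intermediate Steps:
p = 2016 (p = 16*126 = 2016)
y(-20) + p = -20 + 2016 = 1996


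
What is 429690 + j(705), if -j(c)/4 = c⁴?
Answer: -988134972810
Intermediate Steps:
j(c) = -4*c⁴
429690 + j(705) = 429690 - 4*705⁴ = 429690 - 4*247033850625 = 429690 - 988135402500 = -988134972810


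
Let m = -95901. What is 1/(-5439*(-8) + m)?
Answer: -1/52389 ≈ -1.9088e-5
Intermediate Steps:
1/(-5439*(-8) + m) = 1/(-5439*(-8) - 95901) = 1/(43512 - 95901) = 1/(-52389) = -1/52389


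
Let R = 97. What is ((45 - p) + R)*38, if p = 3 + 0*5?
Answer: 5282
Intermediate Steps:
p = 3 (p = 3 + 0 = 3)
((45 - p) + R)*38 = ((45 - 1*3) + 97)*38 = ((45 - 3) + 97)*38 = (42 + 97)*38 = 139*38 = 5282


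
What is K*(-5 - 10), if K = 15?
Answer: -225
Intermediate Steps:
K*(-5 - 10) = 15*(-5 - 10) = 15*(-15) = -225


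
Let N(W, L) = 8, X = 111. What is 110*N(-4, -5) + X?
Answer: 991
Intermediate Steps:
110*N(-4, -5) + X = 110*8 + 111 = 880 + 111 = 991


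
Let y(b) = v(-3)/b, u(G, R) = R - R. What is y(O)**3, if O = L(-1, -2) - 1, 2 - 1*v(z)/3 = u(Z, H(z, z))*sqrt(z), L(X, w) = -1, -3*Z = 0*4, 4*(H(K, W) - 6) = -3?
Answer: -27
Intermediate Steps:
H(K, W) = 21/4 (H(K, W) = 6 + (1/4)*(-3) = 6 - 3/4 = 21/4)
Z = 0 (Z = -0*4 = -1/3*0 = 0)
u(G, R) = 0
v(z) = 6 (v(z) = 6 - 0*sqrt(z) = 6 - 3*0 = 6 + 0 = 6)
O = -2 (O = -1 - 1 = -2)
y(b) = 6/b
y(O)**3 = (6/(-2))**3 = (6*(-1/2))**3 = (-3)**3 = -27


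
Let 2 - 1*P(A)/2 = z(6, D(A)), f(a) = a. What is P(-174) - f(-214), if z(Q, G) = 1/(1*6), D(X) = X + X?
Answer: 653/3 ≈ 217.67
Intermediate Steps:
D(X) = 2*X
z(Q, G) = ⅙ (z(Q, G) = 1/6 = ⅙)
P(A) = 11/3 (P(A) = 4 - 2*⅙ = 4 - ⅓ = 11/3)
P(-174) - f(-214) = 11/3 - 1*(-214) = 11/3 + 214 = 653/3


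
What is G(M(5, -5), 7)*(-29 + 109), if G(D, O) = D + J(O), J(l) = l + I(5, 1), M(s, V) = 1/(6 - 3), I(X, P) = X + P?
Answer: 3200/3 ≈ 1066.7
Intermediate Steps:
I(X, P) = P + X
M(s, V) = ⅓ (M(s, V) = 1/3 = ⅓)
J(l) = 6 + l (J(l) = l + (1 + 5) = l + 6 = 6 + l)
G(D, O) = 6 + D + O (G(D, O) = D + (6 + O) = 6 + D + O)
G(M(5, -5), 7)*(-29 + 109) = (6 + ⅓ + 7)*(-29 + 109) = (40/3)*80 = 3200/3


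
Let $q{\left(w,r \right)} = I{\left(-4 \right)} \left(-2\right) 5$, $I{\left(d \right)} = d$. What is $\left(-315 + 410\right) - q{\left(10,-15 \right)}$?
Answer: $55$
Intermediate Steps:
$q{\left(w,r \right)} = 40$ ($q{\left(w,r \right)} = \left(-4\right) \left(-2\right) 5 = 8 \cdot 5 = 40$)
$\left(-315 + 410\right) - q{\left(10,-15 \right)} = \left(-315 + 410\right) - 40 = 95 - 40 = 55$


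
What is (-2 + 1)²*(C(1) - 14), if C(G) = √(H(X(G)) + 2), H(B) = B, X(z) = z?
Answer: -14 + √3 ≈ -12.268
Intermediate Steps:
C(G) = √(2 + G) (C(G) = √(G + 2) = √(2 + G))
(-2 + 1)²*(C(1) - 14) = (-2 + 1)²*(√(2 + 1) - 14) = (-1)²*(√3 - 14) = 1*(-14 + √3) = -14 + √3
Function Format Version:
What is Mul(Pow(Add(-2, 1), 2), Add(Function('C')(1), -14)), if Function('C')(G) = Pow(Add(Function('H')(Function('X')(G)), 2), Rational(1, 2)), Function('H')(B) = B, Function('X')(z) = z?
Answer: Add(-14, Pow(3, Rational(1, 2))) ≈ -12.268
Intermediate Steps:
Function('C')(G) = Pow(Add(2, G), Rational(1, 2)) (Function('C')(G) = Pow(Add(G, 2), Rational(1, 2)) = Pow(Add(2, G), Rational(1, 2)))
Mul(Pow(Add(-2, 1), 2), Add(Function('C')(1), -14)) = Mul(Pow(Add(-2, 1), 2), Add(Pow(Add(2, 1), Rational(1, 2)), -14)) = Mul(Pow(-1, 2), Add(Pow(3, Rational(1, 2)), -14)) = Mul(1, Add(-14, Pow(3, Rational(1, 2)))) = Add(-14, Pow(3, Rational(1, 2)))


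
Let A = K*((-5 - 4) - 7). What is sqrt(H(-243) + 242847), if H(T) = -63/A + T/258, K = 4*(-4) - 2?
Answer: 5*sqrt(1149496210)/344 ≈ 492.79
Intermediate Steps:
K = -18 (K = -16 - 2 = -18)
A = 288 (A = -18*((-5 - 4) - 7) = -18*(-9 - 7) = -18*(-16) = 288)
H(T) = -7/32 + T/258 (H(T) = -63/288 + T/258 = -63*1/288 + T*(1/258) = -7/32 + T/258)
sqrt(H(-243) + 242847) = sqrt((-7/32 + (1/258)*(-243)) + 242847) = sqrt((-7/32 - 81/86) + 242847) = sqrt(-1597/1376 + 242847) = sqrt(334155875/1376) = 5*sqrt(1149496210)/344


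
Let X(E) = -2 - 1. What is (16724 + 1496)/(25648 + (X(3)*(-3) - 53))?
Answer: 4555/6401 ≈ 0.71161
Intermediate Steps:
X(E) = -3
(16724 + 1496)/(25648 + (X(3)*(-3) - 53)) = (16724 + 1496)/(25648 + (-3*(-3) - 53)) = 18220/(25648 + (9 - 53)) = 18220/(25648 - 44) = 18220/25604 = 18220*(1/25604) = 4555/6401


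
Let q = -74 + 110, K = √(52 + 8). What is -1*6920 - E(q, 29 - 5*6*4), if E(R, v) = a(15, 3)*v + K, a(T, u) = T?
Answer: -5555 - 2*√15 ≈ -5562.8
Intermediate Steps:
K = 2*√15 (K = √60 = 2*√15 ≈ 7.7460)
q = 36
E(R, v) = 2*√15 + 15*v (E(R, v) = 15*v + 2*√15 = 2*√15 + 15*v)
-1*6920 - E(q, 29 - 5*6*4) = -1*6920 - (2*√15 + 15*(29 - 5*6*4)) = -6920 - (2*√15 + 15*(29 - 30*4)) = -6920 - (2*√15 + 15*(29 - 120)) = -6920 - (2*√15 + 15*(-91)) = -6920 - (2*√15 - 1365) = -6920 - (-1365 + 2*√15) = -6920 + (1365 - 2*√15) = -5555 - 2*√15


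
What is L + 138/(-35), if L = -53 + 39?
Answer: -628/35 ≈ -17.943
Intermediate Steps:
L = -14
L + 138/(-35) = -14 + 138/(-35) = -14 - 1/35*138 = -14 - 138/35 = -628/35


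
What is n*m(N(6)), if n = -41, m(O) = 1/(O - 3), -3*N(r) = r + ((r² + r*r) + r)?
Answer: 41/31 ≈ 1.3226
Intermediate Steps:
N(r) = -2*r/3 - 2*r²/3 (N(r) = -(r + ((r² + r*r) + r))/3 = -(r + ((r² + r²) + r))/3 = -(r + (2*r² + r))/3 = -(r + (r + 2*r²))/3 = -(2*r + 2*r²)/3 = -2*r/3 - 2*r²/3)
m(O) = 1/(-3 + O)
n*m(N(6)) = -41/(-3 - ⅔*6*(1 + 6)) = -41/(-3 - ⅔*6*7) = -41/(-3 - 28) = -41/(-31) = -41*(-1/31) = 41/31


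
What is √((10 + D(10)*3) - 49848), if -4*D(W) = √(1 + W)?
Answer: √(-199352 - 3*√11)/2 ≈ 223.25*I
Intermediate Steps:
D(W) = -√(1 + W)/4
√((10 + D(10)*3) - 49848) = √((10 - √(1 + 10)/4*3) - 49848) = √((10 - √11/4*3) - 49848) = √((10 - 3*√11/4) - 49848) = √(-49838 - 3*√11/4)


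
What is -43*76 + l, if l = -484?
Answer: -3752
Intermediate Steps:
-43*76 + l = -43*76 - 484 = -3268 - 484 = -3752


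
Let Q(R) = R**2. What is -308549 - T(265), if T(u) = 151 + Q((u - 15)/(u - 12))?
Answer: -19759640800/64009 ≈ -3.0870e+5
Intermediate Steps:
T(u) = 151 + (-15 + u)**2/(-12 + u)**2 (T(u) = 151 + ((u - 15)/(u - 12))**2 = 151 + ((-15 + u)/(-12 + u))**2 = 151 + (-15 + u)**2/(-12 + u)**2)
-308549 - T(265) = -308549 - (151 + (-15 + 265)**2/(-12 + 265)**2) = -308549 - (151 + 250**2/253**2) = -308549 - (151 + 62500*(1/64009)) = -308549 - (151 + 62500/64009) = -308549 - 1*9727859/64009 = -308549 - 9727859/64009 = -19759640800/64009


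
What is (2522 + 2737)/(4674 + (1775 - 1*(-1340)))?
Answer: 5259/7789 ≈ 0.67518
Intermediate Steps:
(2522 + 2737)/(4674 + (1775 - 1*(-1340))) = 5259/(4674 + (1775 + 1340)) = 5259/(4674 + 3115) = 5259/7789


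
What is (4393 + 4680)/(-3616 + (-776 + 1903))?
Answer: -9073/2489 ≈ -3.6452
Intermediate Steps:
(4393 + 4680)/(-3616 + (-776 + 1903)) = 9073/(-3616 + 1127) = 9073/(-2489) = 9073*(-1/2489) = -9073/2489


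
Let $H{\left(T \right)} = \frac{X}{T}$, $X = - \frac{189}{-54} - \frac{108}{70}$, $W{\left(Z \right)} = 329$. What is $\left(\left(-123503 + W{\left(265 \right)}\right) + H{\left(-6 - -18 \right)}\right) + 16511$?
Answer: $- \frac{89596783}{840} \approx -1.0666 \cdot 10^{5}$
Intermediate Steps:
$X = \frac{137}{70}$ ($X = \left(-189\right) \left(- \frac{1}{54}\right) - \frac{54}{35} = \frac{7}{2} - \frac{54}{35} = \frac{137}{70} \approx 1.9571$)
$H{\left(T \right)} = \frac{137}{70 T}$
$\left(\left(-123503 + W{\left(265 \right)}\right) + H{\left(-6 - -18 \right)}\right) + 16511 = \left(\left(-123503 + 329\right) + \frac{137}{70 \left(-6 - -18\right)}\right) + 16511 = \left(-123174 + \frac{137}{70 \left(-6 + 18\right)}\right) + 16511 = \left(-123174 + \frac{137}{70 \cdot 12}\right) + 16511 = \left(-123174 + \frac{137}{70} \cdot \frac{1}{12}\right) + 16511 = \left(-123174 + \frac{137}{840}\right) + 16511 = - \frac{103466023}{840} + 16511 = - \frac{89596783}{840}$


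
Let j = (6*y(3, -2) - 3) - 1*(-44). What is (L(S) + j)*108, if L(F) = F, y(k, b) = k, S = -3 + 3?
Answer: 6372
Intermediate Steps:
S = 0
j = 59 (j = (6*3 - 3) - 1*(-44) = (18 - 3) + 44 = 15 + 44 = 59)
(L(S) + j)*108 = (0 + 59)*108 = 59*108 = 6372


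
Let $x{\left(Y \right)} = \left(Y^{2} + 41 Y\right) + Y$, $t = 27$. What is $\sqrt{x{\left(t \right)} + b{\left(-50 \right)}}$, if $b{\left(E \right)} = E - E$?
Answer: $9 \sqrt{23} \approx 43.162$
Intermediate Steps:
$x{\left(Y \right)} = Y^{2} + 42 Y$
$b{\left(E \right)} = 0$
$\sqrt{x{\left(t \right)} + b{\left(-50 \right)}} = \sqrt{27 \left(42 + 27\right) + 0} = \sqrt{27 \cdot 69 + 0} = \sqrt{1863 + 0} = \sqrt{1863} = 9 \sqrt{23}$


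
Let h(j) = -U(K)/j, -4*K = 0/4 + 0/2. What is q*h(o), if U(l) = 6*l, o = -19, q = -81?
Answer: 0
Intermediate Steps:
K = 0 (K = -(0/4 + 0/2)/4 = -(0*(¼) + 0*(½))/4 = -(0 + 0)/4 = -¼*0 = 0)
h(j) = 0 (h(j) = -6*0/j = -0/j = -1*0 = 0)
q*h(o) = -81*0 = 0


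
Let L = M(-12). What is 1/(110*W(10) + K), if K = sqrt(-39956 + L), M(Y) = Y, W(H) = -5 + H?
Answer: 275/171234 - I*sqrt(2498)/85617 ≈ 0.001606 - 0.00058376*I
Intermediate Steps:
L = -12
K = 4*I*sqrt(2498) (K = sqrt(-39956 - 12) = sqrt(-39968) = 4*I*sqrt(2498) ≈ 199.92*I)
1/(110*W(10) + K) = 1/(110*(-5 + 10) + 4*I*sqrt(2498)) = 1/(110*5 + 4*I*sqrt(2498)) = 1/(550 + 4*I*sqrt(2498))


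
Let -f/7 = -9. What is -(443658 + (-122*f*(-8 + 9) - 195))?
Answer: -435777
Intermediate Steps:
f = 63 (f = -7*(-9) = 63)
-(443658 + (-122*f*(-8 + 9) - 195)) = -(443658 + (-7686*(-8 + 9) - 195)) = -(443658 + (-7686 - 195)) = -(443658 - 7881) = -1*435777 = -435777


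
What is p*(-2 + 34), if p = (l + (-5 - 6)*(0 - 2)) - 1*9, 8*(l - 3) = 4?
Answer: 528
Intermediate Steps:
l = 7/2 (l = 3 + (1/8)*4 = 3 + 1/2 = 7/2 ≈ 3.5000)
p = 33/2 (p = (7/2 + (-5 - 6)*(0 - 2)) - 1*9 = (7/2 - 11*(-2)) - 9 = (7/2 + 22) - 9 = 51/2 - 9 = 33/2 ≈ 16.500)
p*(-2 + 34) = 33*(-2 + 34)/2 = (33/2)*32 = 528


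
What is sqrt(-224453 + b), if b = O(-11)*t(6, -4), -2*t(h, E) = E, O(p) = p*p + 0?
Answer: I*sqrt(224211) ≈ 473.51*I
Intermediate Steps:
O(p) = p**2 (O(p) = p**2 + 0 = p**2)
t(h, E) = -E/2
b = 242 (b = (-11)**2*(-1/2*(-4)) = 121*2 = 242)
sqrt(-224453 + b) = sqrt(-224453 + 242) = sqrt(-224211) = I*sqrt(224211)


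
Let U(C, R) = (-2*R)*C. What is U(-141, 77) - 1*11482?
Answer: 10232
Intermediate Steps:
U(C, R) = -2*C*R
U(-141, 77) - 1*11482 = -2*(-141)*77 - 1*11482 = 21714 - 11482 = 10232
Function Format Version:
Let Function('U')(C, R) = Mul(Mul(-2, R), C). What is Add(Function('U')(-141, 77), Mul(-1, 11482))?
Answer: 10232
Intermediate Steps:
Function('U')(C, R) = Mul(-2, C, R)
Add(Function('U')(-141, 77), Mul(-1, 11482)) = Add(Mul(-2, -141, 77), Mul(-1, 11482)) = Add(21714, -11482) = 10232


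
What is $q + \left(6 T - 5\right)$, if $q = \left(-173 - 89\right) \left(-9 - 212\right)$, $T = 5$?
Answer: $57927$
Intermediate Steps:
$q = 57902$ ($q = \left(-262\right) \left(-221\right) = 57902$)
$q + \left(6 T - 5\right) = 57902 + \left(6 \cdot 5 - 5\right) = 57902 + \left(30 - 5\right) = 57902 + 25 = 57927$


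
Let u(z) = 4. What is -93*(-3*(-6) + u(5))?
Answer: -2046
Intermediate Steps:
-93*(-3*(-6) + u(5)) = -93*(-3*(-6) + 4) = -93*(18 + 4) = -93*22 = -2046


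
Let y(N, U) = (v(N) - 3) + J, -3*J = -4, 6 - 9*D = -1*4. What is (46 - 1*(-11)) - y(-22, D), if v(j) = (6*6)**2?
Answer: -3712/3 ≈ -1237.3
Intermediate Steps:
D = 10/9 (D = 2/3 - (-1)*4/9 = 2/3 - 1/9*(-4) = 2/3 + 4/9 = 10/9 ≈ 1.1111)
J = 4/3 (J = -1/3*(-4) = 4/3 ≈ 1.3333)
v(j) = 1296 (v(j) = 36**2 = 1296)
y(N, U) = 3883/3 (y(N, U) = (1296 - 3) + 4/3 = 1293 + 4/3 = 3883/3)
(46 - 1*(-11)) - y(-22, D) = (46 - 1*(-11)) - 1*3883/3 = (46 + 11) - 3883/3 = 57 - 3883/3 = -3712/3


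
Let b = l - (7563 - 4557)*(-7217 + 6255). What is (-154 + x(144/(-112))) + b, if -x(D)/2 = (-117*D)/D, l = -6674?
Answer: 2885178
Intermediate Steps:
b = 2885098 (b = -6674 - (7563 - 4557)*(-7217 + 6255) = -6674 - 3006*(-962) = -6674 - 1*(-2891772) = -6674 + 2891772 = 2885098)
x(D) = 234 (x(D) = -2*(-117*D)/D = -2*(-117) = 234)
(-154 + x(144/(-112))) + b = (-154 + 234) + 2885098 = 80 + 2885098 = 2885178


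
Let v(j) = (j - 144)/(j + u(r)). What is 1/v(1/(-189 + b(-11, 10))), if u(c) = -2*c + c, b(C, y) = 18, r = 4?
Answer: 137/4925 ≈ 0.027817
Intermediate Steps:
u(c) = -c
v(j) = (-144 + j)/(-4 + j) (v(j) = (j - 144)/(j - 1*4) = (-144 + j)/(j - 4) = (-144 + j)/(-4 + j))
1/v(1/(-189 + b(-11, 10))) = 1/((-144 + 1/(-189 + 18))/(-4 + 1/(-189 + 18))) = 1/((-144 + 1/(-171))/(-4 + 1/(-171))) = 1/((-144 - 1/171)/(-4 - 1/171)) = 1/(-24625/171/(-685/171)) = 1/(-171/685*(-24625/171)) = 1/(4925/137) = 137/4925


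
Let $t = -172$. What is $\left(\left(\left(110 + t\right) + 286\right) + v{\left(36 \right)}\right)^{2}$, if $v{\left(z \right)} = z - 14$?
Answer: $60516$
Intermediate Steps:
$v{\left(z \right)} = -14 + z$
$\left(\left(\left(110 + t\right) + 286\right) + v{\left(36 \right)}\right)^{2} = \left(\left(\left(110 - 172\right) + 286\right) + \left(-14 + 36\right)\right)^{2} = \left(\left(-62 + 286\right) + 22\right)^{2} = \left(224 + 22\right)^{2} = 246^{2} = 60516$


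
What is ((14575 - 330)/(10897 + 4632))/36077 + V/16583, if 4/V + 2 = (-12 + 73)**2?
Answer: 880761120297/34551203976008741 ≈ 2.5491e-5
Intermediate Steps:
V = 4/3719 (V = 4/(-2 + (-12 + 73)**2) = 4/(-2 + 61**2) = 4/(-2 + 3721) = 4/3719 ≈ 0.0010756)
((14575 - 330)/(10897 + 4632))/36077 + V/16583 = ((14575 - 330)/(10897 + 4632))/36077 + (4/3719)/16583 = (14245/15529)*(1/36077) + (4/3719)*(1/16583) = (14245*(1/15529))*(1/36077) + 4/61672177 = (14245/15529)*(1/36077) + 4/61672177 = 14245/560239733 + 4/61672177 = 880761120297/34551203976008741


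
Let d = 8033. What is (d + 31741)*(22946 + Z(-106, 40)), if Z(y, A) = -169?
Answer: 905932398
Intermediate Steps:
(d + 31741)*(22946 + Z(-106, 40)) = (8033 + 31741)*(22946 - 169) = 39774*22777 = 905932398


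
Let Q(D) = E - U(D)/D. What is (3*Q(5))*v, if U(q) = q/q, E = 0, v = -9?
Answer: 27/5 ≈ 5.4000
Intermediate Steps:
U(q) = 1
Q(D) = -1/D (Q(D) = 0 - 1/D = -1/D)
(3*Q(5))*v = (3*(-1/5))*(-9) = (3*(-1*⅕))*(-9) = (3*(-⅕))*(-9) = -⅗*(-9) = 27/5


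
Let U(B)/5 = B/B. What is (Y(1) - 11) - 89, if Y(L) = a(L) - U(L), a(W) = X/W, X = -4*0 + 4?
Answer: -101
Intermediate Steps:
U(B) = 5 (U(B) = 5*(B/B) = 5*1 = 5)
X = 4 (X = 0 + 4 = 4)
a(W) = 4/W
Y(L) = -5 + 4/L (Y(L) = 4/L - 1*5 = 4/L - 5 = -5 + 4/L)
(Y(1) - 11) - 89 = ((-5 + 4/1) - 11) - 89 = ((-5 + 4*1) - 11) - 89 = ((-5 + 4) - 11) - 89 = (-1 - 11) - 89 = -12 - 89 = -101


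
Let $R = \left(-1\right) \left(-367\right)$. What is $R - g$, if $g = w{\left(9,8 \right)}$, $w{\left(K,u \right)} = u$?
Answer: $359$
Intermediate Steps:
$R = 367$
$g = 8$
$R - g = 367 - 8 = 359$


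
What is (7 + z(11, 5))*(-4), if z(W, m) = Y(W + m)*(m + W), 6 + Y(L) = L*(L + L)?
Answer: -32412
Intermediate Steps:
Y(L) = -6 + 2*L² (Y(L) = -6 + L*(L + L) = -6 + L*(2*L) = -6 + 2*L²)
z(W, m) = (-6 + 2*(W + m)²)*(W + m) (z(W, m) = (-6 + 2*(W + m)²)*(m + W) = (-6 + 2*(W + m)²)*(W + m))
(7 + z(11, 5))*(-4) = (7 + 2*(-3 + (11 + 5)²)*(11 + 5))*(-4) = (7 + 2*(-3 + 16²)*16)*(-4) = (7 + 2*(-3 + 256)*16)*(-4) = (7 + 2*253*16)*(-4) = (7 + 8096)*(-4) = 8103*(-4) = -32412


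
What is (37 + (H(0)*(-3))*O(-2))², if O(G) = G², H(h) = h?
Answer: 1369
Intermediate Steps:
(37 + (H(0)*(-3))*O(-2))² = (37 + (0*(-3))*(-2)²)² = (37 + 0*4)² = (37 + 0)² = 37² = 1369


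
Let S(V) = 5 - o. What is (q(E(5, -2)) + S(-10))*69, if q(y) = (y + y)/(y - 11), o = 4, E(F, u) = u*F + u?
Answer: 141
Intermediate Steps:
E(F, u) = u + F*u (E(F, u) = F*u + u = u + F*u)
q(y) = 2*y/(-11 + y) (q(y) = (2*y)/(-11 + y) = 2*y/(-11 + y))
S(V) = 1 (S(V) = 5 - 1*4 = 5 - 4 = 1)
(q(E(5, -2)) + S(-10))*69 = (2*(-2*(1 + 5))/(-11 - 2*(1 + 5)) + 1)*69 = (2*(-2*6)/(-11 - 2*6) + 1)*69 = (2*(-12)/(-11 - 12) + 1)*69 = (2*(-12)/(-23) + 1)*69 = (2*(-12)*(-1/23) + 1)*69 = (24/23 + 1)*69 = (47/23)*69 = 141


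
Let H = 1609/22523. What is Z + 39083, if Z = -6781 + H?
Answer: 727539555/22523 ≈ 32302.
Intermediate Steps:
H = 1609/22523 (H = 1609*(1/22523) = 1609/22523 ≈ 0.071438)
Z = -152726854/22523 (Z = -6781 + 1609/22523 = -152726854/22523 ≈ -6780.9)
Z + 39083 = -152726854/22523 + 39083 = 727539555/22523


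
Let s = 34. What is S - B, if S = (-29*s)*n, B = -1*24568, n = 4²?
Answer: 8792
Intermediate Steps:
n = 16
B = -24568
S = -15776 (S = -29*34*16 = -986*16 = -15776)
S - B = -15776 - 1*(-24568) = -15776 + 24568 = 8792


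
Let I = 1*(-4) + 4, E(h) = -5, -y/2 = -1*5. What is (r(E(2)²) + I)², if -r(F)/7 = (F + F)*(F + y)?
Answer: 150062500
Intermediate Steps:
y = 10 (y = -(-2)*5 = -2*(-5) = 10)
I = 0 (I = -4 + 4 = 0)
r(F) = -14*F*(10 + F) (r(F) = -7*(F + F)*(F + 10) = -7*2*F*(10 + F) = -14*F*(10 + F))
(r(E(2)²) + I)² = (-14*(-5)²*(10 + (-5)²) + 0)² = (-14*25*(10 + 25) + 0)² = (-14*25*35 + 0)² = (-12250 + 0)² = (-12250)² = 150062500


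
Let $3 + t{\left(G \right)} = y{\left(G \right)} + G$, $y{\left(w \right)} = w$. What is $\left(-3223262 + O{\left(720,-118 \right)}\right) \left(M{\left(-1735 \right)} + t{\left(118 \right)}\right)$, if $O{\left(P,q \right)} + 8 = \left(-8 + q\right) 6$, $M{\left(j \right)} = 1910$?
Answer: $-6909087718$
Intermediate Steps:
$t{\left(G \right)} = -3 + 2 G$ ($t{\left(G \right)} = -3 + \left(G + G\right) = -3 + 2 G$)
$O{\left(P,q \right)} = -56 + 6 q$ ($O{\left(P,q \right)} = -8 + \left(-8 + q\right) 6 = -8 + \left(-48 + 6 q\right) = -56 + 6 q$)
$\left(-3223262 + O{\left(720,-118 \right)}\right) \left(M{\left(-1735 \right)} + t{\left(118 \right)}\right) = \left(-3223262 + \left(-56 + 6 \left(-118\right)\right)\right) \left(1910 + \left(-3 + 2 \cdot 118\right)\right) = \left(-3223262 - 764\right) \left(1910 + \left(-3 + 236\right)\right) = \left(-3223262 - 764\right) \left(1910 + 233\right) = \left(-3224026\right) 2143 = -6909087718$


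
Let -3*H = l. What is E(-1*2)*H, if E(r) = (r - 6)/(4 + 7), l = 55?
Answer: 40/3 ≈ 13.333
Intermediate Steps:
H = -55/3 (H = -1/3*55 = -55/3 ≈ -18.333)
E(r) = -6/11 + r/11 (E(r) = (-6 + r)/11 = (-6 + r)*(1/11) = -6/11 + r/11)
E(-1*2)*H = (-6/11 + (-1*2)/11)*(-55/3) = (-6/11 + (1/11)*(-2))*(-55/3) = (-6/11 - 2/11)*(-55/3) = -8/11*(-55/3) = 40/3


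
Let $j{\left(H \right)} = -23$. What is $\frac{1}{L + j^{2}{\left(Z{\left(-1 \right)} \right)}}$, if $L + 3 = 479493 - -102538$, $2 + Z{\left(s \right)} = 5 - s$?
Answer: $\frac{1}{582557} \approx 1.7166 \cdot 10^{-6}$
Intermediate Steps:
$Z{\left(s \right)} = 3 - s$ ($Z{\left(s \right)} = -2 - \left(-5 + s\right) = 3 - s$)
$L = 582028$ ($L = -3 + \left(479493 - -102538\right) = -3 + \left(479493 + 102538\right) = -3 + 582031 = 582028$)
$\frac{1}{L + j^{2}{\left(Z{\left(-1 \right)} \right)}} = \frac{1}{582028 + \left(-23\right)^{2}} = \frac{1}{582028 + 529} = \frac{1}{582557}$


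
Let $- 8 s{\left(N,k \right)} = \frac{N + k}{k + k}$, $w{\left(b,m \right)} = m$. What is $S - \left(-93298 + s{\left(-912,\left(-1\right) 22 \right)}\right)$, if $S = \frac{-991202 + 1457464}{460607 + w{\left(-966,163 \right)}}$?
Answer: $\frac{3783173533331}{40547760} \approx 93302.0$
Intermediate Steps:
$S = \frac{233131}{230385}$ ($S = \frac{-991202 + 1457464}{460607 + 163} = \frac{466262}{460770} = 466262 \cdot \frac{1}{460770} = \frac{233131}{230385} \approx 1.0119$)
$s{\left(N,k \right)} = - \frac{N + k}{16 k}$ ($s{\left(N,k \right)} = - \frac{\left(N + k\right) \frac{1}{k + k}}{8} = - \frac{\left(N + k\right) \frac{1}{2 k}}{8} = - \frac{\frac{1}{2} \frac{1}{k} \left(N + k\right)}{8} = - \frac{N + k}{16 k}$)
$S - \left(-93298 + s{\left(-912,\left(-1\right) 22 \right)}\right) = \frac{233131}{230385} - \left(-93298 + \frac{\left(-1\right) \left(-912\right) - \left(-1\right) 22}{16 \left(\left(-1\right) 22\right)}\right) = \frac{233131}{230385} - \left(-93298 + \frac{912 - -22}{16 \left(-22\right)}\right) = \frac{233131}{230385} - \left(-93298 + \frac{1}{16} \left(- \frac{1}{22}\right) \left(912 + 22\right)\right) = \frac{233131}{230385} - \left(-93298 + \frac{1}{16} \left(- \frac{1}{22}\right) 934\right) = \frac{233131}{230385} - \left(-93298 - \frac{467}{176}\right) = \frac{233131}{230385} - - \frac{16420915}{176} = \frac{233131}{230385} + \frac{16420915}{176} = \frac{3783173533331}{40547760}$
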